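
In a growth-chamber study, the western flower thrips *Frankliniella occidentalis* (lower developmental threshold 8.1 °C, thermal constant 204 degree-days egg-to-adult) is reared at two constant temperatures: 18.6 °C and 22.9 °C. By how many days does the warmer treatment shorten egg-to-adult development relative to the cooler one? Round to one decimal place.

At 18.6 °C: 204 / (18.6 − 8.1) = 204 / 10.5 = 19.429 d.
At 22.9 °C: 204 / (22.9 − 8.1) = 204 / 14.8 = 13.784 d.
Difference = |19.429 − 13.784| = 5.645 ≈ 5.6 days.

5.6 days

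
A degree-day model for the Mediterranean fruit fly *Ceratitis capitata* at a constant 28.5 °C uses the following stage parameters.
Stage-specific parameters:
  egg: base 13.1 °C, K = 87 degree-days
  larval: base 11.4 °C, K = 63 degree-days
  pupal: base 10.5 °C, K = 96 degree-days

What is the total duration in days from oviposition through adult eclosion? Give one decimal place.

14.7 days

egg: 87 / (28.5 − 13.1) = 87 / 15.4 = 5.649 d.
larval: 63 / (28.5 − 11.4) = 63 / 17.1 = 3.684 d.
pupal: 96 / (28.5 − 10.5) = 96 / 18.0 = 5.333 d.
Sum = 14.667 ≈ 14.7 days.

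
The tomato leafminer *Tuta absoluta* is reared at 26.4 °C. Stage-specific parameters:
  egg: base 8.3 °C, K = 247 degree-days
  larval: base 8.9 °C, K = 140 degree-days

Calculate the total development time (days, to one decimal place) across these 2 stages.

egg: 247 / (26.4 − 8.3) = 247 / 18.1 = 13.646 d.
larval: 140 / (26.4 − 8.9) = 140 / 17.5 = 8.000 d.
Sum = 21.646 ≈ 21.6 days.

21.6 days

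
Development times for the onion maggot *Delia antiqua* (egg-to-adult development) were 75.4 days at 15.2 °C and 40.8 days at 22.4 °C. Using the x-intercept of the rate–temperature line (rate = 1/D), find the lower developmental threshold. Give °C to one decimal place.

6.7 °C

Under the model K = D·(T − T_b), so D₁·(T₁ − T_b) = D₂·(T₂ − T_b).
75.4·(15.2 − T_b) = 40.8·(22.4 − T_b)
T_b = (75.4·15.2 − 40.8·22.4) / (75.4 − 40.8) = 232.16 / 34.6 = 6.710 °C ≈ 6.7 °C.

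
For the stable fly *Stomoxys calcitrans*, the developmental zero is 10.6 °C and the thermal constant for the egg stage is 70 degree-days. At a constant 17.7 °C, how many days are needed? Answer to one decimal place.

9.9 days

Daily accumulation = 17.7 − 10.6 = 7.1 DD/day.
Duration = 70 / 7.1 = 9.859 ≈ 9.9 days.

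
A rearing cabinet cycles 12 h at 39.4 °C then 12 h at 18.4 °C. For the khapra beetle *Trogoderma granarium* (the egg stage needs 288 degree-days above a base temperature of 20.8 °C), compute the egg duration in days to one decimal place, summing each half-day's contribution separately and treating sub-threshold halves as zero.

Day half: max(0, 39.4 − 20.8) × 0.5 = 18.6 × 0.5 = 9.30 DD.
Night half: max(0, 18.4 − 20.8) × 0.5 = 0.0 × 0.5 = 0.00 DD.
Per 24 h: 9.30 DD/day.
Duration = 288 / 9.30 = 30.968 ≈ 31.0 days.

31.0 days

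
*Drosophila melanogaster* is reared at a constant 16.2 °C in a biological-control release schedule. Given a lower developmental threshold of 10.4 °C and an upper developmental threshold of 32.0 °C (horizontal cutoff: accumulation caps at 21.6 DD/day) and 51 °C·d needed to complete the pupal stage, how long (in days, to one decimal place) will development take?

8.8 days

Daily accumulation = 16.2 − 10.4 = 5.8 DD/day.
Duration = 51 / 5.8 = 8.793 ≈ 8.8 days.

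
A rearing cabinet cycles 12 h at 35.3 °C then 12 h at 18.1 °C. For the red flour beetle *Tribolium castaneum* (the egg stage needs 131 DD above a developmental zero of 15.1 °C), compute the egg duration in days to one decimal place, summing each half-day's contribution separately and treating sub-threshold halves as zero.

Day half: max(0, 35.3 − 15.1) × 0.5 = 20.2 × 0.5 = 10.10 DD.
Night half: max(0, 18.1 − 15.1) × 0.5 = 3.0 × 0.5 = 1.50 DD.
Per 24 h: 11.60 DD/day.
Duration = 131 / 11.60 = 11.293 ≈ 11.3 days.

11.3 days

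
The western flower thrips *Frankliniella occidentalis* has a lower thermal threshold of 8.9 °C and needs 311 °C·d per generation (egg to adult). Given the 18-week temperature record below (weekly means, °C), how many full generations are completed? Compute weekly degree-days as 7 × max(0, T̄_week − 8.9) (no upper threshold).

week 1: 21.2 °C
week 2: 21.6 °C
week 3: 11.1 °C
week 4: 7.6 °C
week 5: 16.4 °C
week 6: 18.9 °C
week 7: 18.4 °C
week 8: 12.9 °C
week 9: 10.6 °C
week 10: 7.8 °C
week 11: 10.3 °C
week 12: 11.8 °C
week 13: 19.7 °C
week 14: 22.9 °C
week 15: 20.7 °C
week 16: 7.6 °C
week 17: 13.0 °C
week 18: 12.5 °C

2 generations

Weekly DD (7 × max(0, T̄ − 8.9)): 86.1, 88.9, 15.4, 0.0, 52.5, 70.0, 66.5, 28.0, 11.9, 0.0, 9.8, 20.3, 75.6, 98.0, 82.6, 0.0, 28.7, 25.2.
Season total = 759.5 DD.
Complete generations = ⌊759.5 / 311⌋ = 2.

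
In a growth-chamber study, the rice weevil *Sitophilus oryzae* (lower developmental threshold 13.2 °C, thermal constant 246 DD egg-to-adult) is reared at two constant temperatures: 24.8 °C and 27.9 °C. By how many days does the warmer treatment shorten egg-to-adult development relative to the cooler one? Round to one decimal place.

4.5 days

At 24.8 °C: 246 / (24.8 − 13.2) = 246 / 11.6 = 21.207 d.
At 27.9 °C: 246 / (27.9 − 13.2) = 246 / 14.7 = 16.735 d.
Difference = |21.207 − 16.735| = 4.472 ≈ 4.5 days.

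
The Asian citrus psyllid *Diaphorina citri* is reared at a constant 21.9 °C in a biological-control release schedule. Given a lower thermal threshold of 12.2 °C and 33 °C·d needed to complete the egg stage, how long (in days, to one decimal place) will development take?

Daily accumulation = 21.9 − 12.2 = 9.7 DD/day.
Duration = 33 / 9.7 = 3.402 ≈ 3.4 days.

3.4 days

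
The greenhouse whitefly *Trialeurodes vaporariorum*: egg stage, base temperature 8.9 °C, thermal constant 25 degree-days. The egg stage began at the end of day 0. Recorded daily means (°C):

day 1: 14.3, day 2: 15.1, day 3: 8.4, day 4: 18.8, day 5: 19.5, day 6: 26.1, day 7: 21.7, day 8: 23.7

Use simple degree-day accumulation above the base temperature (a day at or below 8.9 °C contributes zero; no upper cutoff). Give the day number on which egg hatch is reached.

Daily DD above 8.9 °C: 5.4, 6.2, 0.0, 9.9, 10.6, 17.2, 12.8, 14.8.
Cumulative: 5.4, 11.6, 11.6, 21.5, 32.1, 49.3, 62.1, 76.9.
The total first reaches 25 DD on day 5.

day 5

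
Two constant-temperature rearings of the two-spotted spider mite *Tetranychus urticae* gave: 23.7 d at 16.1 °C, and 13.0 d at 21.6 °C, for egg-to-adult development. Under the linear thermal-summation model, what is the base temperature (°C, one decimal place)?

9.4 °C

Linear rate model ⇒ the product D·(T − T_b) is constant across temperatures.
23.7·(16.1 − T_b) = 13.0·(21.6 − T_b)
T_b = (23.7·16.1 − 13.0·21.6) / (23.7 − 13.0) = 100.77 / 10.7 = 9.418 °C ≈ 9.4 °C.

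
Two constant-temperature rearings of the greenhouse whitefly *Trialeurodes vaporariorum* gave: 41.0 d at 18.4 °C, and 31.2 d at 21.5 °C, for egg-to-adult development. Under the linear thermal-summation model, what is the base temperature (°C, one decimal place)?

8.5 °C

Under the model K = D·(T − T_b), so D₁·(T₁ − T_b) = D₂·(T₂ − T_b).
41.0·(18.4 − T_b) = 31.2·(21.5 − T_b)
T_b = (41.0·18.4 − 31.2·21.5) / (41.0 − 31.2) = 83.60 / 9.8 = 8.531 °C ≈ 8.5 °C.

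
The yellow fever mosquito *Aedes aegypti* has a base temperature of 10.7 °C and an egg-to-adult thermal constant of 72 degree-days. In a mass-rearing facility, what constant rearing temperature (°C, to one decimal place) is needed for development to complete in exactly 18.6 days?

14.6 °C

Required daily accumulation = 72 / 18.6 = 3.871 DD/day.
T = T_base + 3.871 = 10.7 + 3.871 = 14.571 ≈ 14.6 °C.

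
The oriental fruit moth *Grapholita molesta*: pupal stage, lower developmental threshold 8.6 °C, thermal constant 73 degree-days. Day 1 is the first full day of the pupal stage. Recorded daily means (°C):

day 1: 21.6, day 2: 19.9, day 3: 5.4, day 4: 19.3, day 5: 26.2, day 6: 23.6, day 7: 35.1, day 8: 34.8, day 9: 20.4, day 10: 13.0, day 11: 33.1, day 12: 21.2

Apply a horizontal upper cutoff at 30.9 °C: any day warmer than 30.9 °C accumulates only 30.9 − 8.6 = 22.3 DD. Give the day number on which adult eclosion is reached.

Daily DD above 8.6 °C (capped at 22.3): 13.0, 11.3, 0.0, 10.7, 17.6, 15.0, 22.3, 22.3, 11.8, 4.4, 22.3, 12.6.
Cumulative: 13.0, 24.3, 24.3, 35.0, 52.6, 67.6, 89.9, 112.2, 124.0, 128.4, 150.7, 163.3.
The total first reaches 73 DD on day 7.

day 7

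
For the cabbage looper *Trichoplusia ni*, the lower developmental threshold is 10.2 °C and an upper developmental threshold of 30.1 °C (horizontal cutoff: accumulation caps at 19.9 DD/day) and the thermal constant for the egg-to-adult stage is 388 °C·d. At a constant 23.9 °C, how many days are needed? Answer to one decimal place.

28.3 days

Daily accumulation = 23.9 − 10.2 = 13.7 DD/day.
Duration = 388 / 13.7 = 28.321 ≈ 28.3 days.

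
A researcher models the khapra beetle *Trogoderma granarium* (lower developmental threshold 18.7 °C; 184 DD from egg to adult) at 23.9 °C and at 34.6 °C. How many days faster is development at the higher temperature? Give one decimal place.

At 23.9 °C: 184 / (23.9 − 18.7) = 184 / 5.2 = 35.385 d.
At 34.6 °C: 184 / (34.6 − 18.7) = 184 / 15.9 = 11.572 d.
Difference = |35.385 − 11.572| = 23.812 ≈ 23.8 days.

23.8 days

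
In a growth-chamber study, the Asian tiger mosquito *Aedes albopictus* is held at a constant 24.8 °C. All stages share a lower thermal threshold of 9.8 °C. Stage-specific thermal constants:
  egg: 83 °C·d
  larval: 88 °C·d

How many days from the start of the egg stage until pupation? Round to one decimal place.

Daily accumulation at 24.8 °C = 24.8 − 9.8 = 15.0 DD/day.
Total K = 83 + 88 = 171 DD.
Total duration = 171 / 15.0 = 11.400 ≈ 11.4 days.

11.4 days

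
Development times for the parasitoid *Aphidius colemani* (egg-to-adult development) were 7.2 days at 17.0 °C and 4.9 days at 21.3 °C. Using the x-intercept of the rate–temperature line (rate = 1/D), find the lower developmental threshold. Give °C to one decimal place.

Under the model K = D·(T − T_b), so D₁·(T₁ − T_b) = D₂·(T₂ − T_b).
7.2·(17.0 − T_b) = 4.9·(21.3 − T_b)
T_b = (7.2·17.0 − 4.9·21.3) / (7.2 − 4.9) = 18.03 / 2.3 = 7.839 °C ≈ 7.8 °C.

7.8 °C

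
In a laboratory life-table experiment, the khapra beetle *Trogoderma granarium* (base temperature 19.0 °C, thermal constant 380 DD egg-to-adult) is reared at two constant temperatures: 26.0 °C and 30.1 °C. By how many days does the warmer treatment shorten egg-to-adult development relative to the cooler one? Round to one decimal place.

At 26.0 °C: 380 / (26.0 − 19.0) = 380 / 7.0 = 54.286 d.
At 30.1 °C: 380 / (30.1 − 19.0) = 380 / 11.1 = 34.234 d.
Difference = |54.286 − 34.234| = 20.051 ≈ 20.1 days.

20.1 days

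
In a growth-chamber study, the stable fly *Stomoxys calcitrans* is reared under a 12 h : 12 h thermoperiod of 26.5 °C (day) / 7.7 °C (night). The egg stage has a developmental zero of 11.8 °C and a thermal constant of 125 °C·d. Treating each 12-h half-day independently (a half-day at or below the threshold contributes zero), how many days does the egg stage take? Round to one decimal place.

17.0 days

Day half: max(0, 26.5 − 11.8) × 0.5 = 14.7 × 0.5 = 7.35 DD.
Night half: max(0, 7.7 − 11.8) × 0.5 = 0.0 × 0.5 = 0.00 DD.
Per 24 h: 7.35 DD/day.
Duration = 125 / 7.35 = 17.007 ≈ 17.0 days.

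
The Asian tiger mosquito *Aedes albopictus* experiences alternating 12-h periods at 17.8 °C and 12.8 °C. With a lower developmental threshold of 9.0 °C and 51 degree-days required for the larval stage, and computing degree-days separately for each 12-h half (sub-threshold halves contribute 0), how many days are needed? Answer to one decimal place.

Day half: max(0, 17.8 − 9.0) × 0.5 = 8.8 × 0.5 = 4.40 DD.
Night half: max(0, 12.8 − 9.0) × 0.5 = 3.8 × 0.5 = 1.90 DD.
Per 24 h: 6.30 DD/day.
Duration = 51 / 6.30 = 8.095 ≈ 8.1 days.

8.1 days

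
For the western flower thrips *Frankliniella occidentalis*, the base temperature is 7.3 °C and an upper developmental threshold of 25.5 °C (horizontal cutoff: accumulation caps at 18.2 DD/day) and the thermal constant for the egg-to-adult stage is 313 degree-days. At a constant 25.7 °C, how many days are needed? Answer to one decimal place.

Temperature 25.7 °C exceeds the upper threshold, so daily accumulation caps at 25.5 − 7.3 = 18.2 DD/day.
Duration = 313 / 18.2 = 17.198 ≈ 17.2 days.

17.2 days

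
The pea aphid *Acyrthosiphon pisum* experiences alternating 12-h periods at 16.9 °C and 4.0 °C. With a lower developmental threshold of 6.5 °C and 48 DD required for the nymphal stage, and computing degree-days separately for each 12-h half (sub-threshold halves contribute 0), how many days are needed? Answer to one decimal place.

Day half: max(0, 16.9 − 6.5) × 0.5 = 10.4 × 0.5 = 5.20 DD.
Night half: max(0, 4.0 − 6.5) × 0.5 = 0.0 × 0.5 = 0.00 DD.
Per 24 h: 5.20 DD/day.
Duration = 48 / 5.20 = 9.231 ≈ 9.2 days.

9.2 days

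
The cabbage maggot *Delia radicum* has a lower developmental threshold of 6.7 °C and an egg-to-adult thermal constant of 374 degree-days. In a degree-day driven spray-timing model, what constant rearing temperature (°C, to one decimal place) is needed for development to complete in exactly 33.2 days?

18.0 °C

Required daily accumulation = 374 / 33.2 = 11.265 DD/day.
T = T_base + 11.265 = 6.7 + 11.265 = 17.965 ≈ 18.0 °C.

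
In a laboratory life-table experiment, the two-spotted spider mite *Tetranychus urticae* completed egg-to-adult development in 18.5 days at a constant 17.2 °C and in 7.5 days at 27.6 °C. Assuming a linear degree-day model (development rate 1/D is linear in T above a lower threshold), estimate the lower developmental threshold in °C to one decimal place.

Equal thermal constants: D₁(T₁ − T_b) = D₂(T₂ − T_b).
18.5·(17.2 − T_b) = 7.5·(27.6 − T_b)
T_b = (18.5·17.2 − 7.5·27.6) / (18.5 − 7.5) = 111.20 / 11.0 = 10.109 °C ≈ 10.1 °C.

10.1 °C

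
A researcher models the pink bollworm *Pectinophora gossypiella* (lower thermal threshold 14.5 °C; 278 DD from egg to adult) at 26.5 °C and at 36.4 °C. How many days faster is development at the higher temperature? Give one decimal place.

10.5 days

At 26.5 °C: 278 / (26.5 − 14.5) = 278 / 12.0 = 23.167 d.
At 36.4 °C: 278 / (36.4 − 14.5) = 278 / 21.9 = 12.694 d.
Difference = |23.167 − 12.694| = 10.473 ≈ 10.5 days.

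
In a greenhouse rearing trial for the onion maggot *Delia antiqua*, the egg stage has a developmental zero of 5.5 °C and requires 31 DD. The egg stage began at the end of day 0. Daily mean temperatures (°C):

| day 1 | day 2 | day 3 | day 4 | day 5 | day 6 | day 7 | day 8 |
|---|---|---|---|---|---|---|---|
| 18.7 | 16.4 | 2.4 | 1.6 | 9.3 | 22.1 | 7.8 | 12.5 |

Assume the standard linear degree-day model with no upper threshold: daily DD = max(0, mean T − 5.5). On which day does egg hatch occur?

day 6

Daily DD above 5.5 °C: 13.2, 10.9, 0.0, 0.0, 3.8, 16.6, 2.3, 7.0.
Cumulative: 13.2, 24.1, 24.1, 24.1, 27.9, 44.5, 46.8, 53.8.
The total first reaches 31 DD on day 6.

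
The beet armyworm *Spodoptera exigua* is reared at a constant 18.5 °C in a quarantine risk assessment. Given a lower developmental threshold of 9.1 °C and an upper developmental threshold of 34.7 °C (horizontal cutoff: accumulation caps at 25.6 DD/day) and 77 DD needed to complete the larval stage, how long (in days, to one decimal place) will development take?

8.2 days

Daily accumulation = 18.5 − 9.1 = 9.4 DD/day.
Duration = 77 / 9.4 = 8.191 ≈ 8.2 days.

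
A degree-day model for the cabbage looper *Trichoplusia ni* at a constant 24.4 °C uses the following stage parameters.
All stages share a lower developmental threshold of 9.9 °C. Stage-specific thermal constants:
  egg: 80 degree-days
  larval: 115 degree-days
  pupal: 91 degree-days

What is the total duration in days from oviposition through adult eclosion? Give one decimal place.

19.7 days

Daily accumulation at 24.4 °C = 24.4 − 9.9 = 14.5 DD/day.
Total K = 80 + 115 + 91 = 286 DD.
Total duration = 286 / 14.5 = 19.724 ≈ 19.7 days.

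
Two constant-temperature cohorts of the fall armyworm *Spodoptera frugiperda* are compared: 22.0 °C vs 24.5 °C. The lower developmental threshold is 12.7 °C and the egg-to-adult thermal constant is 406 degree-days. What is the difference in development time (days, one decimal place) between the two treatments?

9.2 days

At 22.0 °C: 406 / (22.0 − 12.7) = 406 / 9.3 = 43.656 d.
At 24.5 °C: 406 / (24.5 − 12.7) = 406 / 11.8 = 34.407 d.
Difference = |43.656 − 34.407| = 9.249 ≈ 9.2 days.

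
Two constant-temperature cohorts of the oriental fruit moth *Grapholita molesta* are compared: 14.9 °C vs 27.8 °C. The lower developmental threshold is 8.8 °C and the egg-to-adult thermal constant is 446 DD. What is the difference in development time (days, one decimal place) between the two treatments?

At 14.9 °C: 446 / (14.9 − 8.8) = 446 / 6.1 = 73.115 d.
At 27.8 °C: 446 / (27.8 − 8.8) = 446 / 19.0 = 23.474 d.
Difference = |73.115 − 23.474| = 49.641 ≈ 49.6 days.

49.6 days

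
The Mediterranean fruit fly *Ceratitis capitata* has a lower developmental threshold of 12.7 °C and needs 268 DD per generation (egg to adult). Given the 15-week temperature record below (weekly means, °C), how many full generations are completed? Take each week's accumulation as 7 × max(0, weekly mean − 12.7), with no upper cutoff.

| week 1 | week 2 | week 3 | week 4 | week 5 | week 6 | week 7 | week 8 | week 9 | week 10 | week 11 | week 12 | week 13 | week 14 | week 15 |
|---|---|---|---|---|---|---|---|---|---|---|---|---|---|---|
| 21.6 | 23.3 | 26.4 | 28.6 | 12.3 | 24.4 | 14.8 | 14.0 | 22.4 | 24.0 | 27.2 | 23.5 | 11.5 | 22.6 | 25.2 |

Weekly DD (7 × max(0, T̄ − 12.7)): 62.3, 74.2, 95.9, 111.3, 0.0, 81.9, 14.7, 9.1, 67.9, 79.1, 101.5, 75.6, 0.0, 69.3, 87.5.
Season total = 930.3 DD.
Complete generations = ⌊930.3 / 268⌋ = 3.

3 generations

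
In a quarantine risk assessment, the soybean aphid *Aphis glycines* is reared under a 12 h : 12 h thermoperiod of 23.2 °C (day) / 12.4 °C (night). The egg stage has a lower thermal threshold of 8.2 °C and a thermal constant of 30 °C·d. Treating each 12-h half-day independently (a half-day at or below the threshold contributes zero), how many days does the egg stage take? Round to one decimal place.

Day half: max(0, 23.2 − 8.2) × 0.5 = 15.0 × 0.5 = 7.50 DD.
Night half: max(0, 12.4 − 8.2) × 0.5 = 4.2 × 0.5 = 2.10 DD.
Per 24 h: 9.60 DD/day.
Duration = 30 / 9.60 = 3.125 ≈ 3.1 days.

3.1 days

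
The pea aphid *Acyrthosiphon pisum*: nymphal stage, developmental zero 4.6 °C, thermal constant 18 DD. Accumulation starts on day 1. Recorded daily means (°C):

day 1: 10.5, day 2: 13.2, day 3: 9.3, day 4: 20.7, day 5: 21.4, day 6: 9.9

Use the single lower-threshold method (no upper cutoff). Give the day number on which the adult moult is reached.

day 3

Daily DD above 4.6 °C: 5.9, 8.6, 4.7, 16.1, 16.8, 5.3.
Cumulative: 5.9, 14.5, 19.2, 35.3, 52.1, 57.4.
The total first reaches 18 DD on day 3.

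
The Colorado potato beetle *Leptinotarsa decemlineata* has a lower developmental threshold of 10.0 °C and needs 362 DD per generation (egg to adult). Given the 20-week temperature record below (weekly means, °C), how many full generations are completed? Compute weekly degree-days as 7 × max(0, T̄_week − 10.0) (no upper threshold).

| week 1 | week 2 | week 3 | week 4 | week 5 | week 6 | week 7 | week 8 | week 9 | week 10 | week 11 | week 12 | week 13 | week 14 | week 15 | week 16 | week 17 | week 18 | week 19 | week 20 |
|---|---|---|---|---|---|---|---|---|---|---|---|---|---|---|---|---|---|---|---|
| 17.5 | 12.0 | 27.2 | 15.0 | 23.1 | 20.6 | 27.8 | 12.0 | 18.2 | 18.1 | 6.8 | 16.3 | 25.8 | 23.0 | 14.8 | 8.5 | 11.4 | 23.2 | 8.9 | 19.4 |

3 generations

Weekly DD (7 × max(0, T̄ − 10.0)): 52.5, 14.0, 120.4, 35.0, 91.7, 74.2, 124.6, 14.0, 57.4, 56.7, 0.0, 44.1, 110.6, 91.0, 33.6, 0.0, 9.8, 92.4, 0.0, 65.8.
Season total = 1087.8 DD.
Complete generations = ⌊1087.8 / 362⌋ = 3.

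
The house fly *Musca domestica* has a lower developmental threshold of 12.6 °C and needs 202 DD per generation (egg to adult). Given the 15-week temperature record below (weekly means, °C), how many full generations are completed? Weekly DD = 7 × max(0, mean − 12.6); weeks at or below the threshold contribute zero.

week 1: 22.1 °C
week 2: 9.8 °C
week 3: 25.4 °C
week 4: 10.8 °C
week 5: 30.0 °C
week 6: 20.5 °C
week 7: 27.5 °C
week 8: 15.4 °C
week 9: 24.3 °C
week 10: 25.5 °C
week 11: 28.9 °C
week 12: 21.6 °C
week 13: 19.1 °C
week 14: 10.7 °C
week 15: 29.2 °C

Weekly DD (7 × max(0, T̄ − 12.6)): 66.5, 0.0, 89.6, 0.0, 121.8, 55.3, 104.3, 19.6, 81.9, 90.3, 114.1, 63.0, 45.5, 0.0, 116.2.
Season total = 968.1 DD.
Complete generations = ⌊968.1 / 202⌋ = 4.

4 generations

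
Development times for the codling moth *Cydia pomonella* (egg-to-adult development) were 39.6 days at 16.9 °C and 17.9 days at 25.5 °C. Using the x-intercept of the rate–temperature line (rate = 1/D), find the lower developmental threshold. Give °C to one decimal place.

9.8 °C

Equal thermal constants: D₁(T₁ − T_b) = D₂(T₂ − T_b).
39.6·(16.9 − T_b) = 17.9·(25.5 − T_b)
T_b = (39.6·16.9 − 17.9·25.5) / (39.6 − 17.9) = 212.79 / 21.7 = 9.806 °C ≈ 9.8 °C.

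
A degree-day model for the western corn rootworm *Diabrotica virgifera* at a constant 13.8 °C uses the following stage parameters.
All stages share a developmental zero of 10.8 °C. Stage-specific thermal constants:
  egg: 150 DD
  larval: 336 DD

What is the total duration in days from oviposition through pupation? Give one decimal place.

Daily accumulation at 13.8 °C = 13.8 − 10.8 = 3.0 DD/day.
Total K = 150 + 336 = 486 DD.
Total duration = 486 / 3.0 = 162.000 ≈ 162.0 days.

162.0 days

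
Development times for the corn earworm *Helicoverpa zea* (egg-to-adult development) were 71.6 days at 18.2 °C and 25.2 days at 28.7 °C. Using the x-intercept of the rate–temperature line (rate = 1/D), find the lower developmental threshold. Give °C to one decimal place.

Equal thermal constants: D₁(T₁ − T_b) = D₂(T₂ − T_b).
71.6·(18.2 − T_b) = 25.2·(28.7 − T_b)
T_b = (71.6·18.2 − 25.2·28.7) / (71.6 − 25.2) = 579.88 / 46.4 = 12.497 °C ≈ 12.5 °C.

12.5 °C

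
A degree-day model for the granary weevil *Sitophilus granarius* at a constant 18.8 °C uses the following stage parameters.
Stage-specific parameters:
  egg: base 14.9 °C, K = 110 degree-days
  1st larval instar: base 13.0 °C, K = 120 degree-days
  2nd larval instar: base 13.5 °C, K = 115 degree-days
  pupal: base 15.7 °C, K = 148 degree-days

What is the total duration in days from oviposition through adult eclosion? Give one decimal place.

egg: 110 / (18.8 − 14.9) = 110 / 3.9 = 28.205 d.
1st larval instar: 120 / (18.8 − 13.0) = 120 / 5.8 = 20.690 d.
2nd larval instar: 115 / (18.8 − 13.5) = 115 / 5.3 = 21.698 d.
pupal: 148 / (18.8 − 15.7) = 148 / 3.1 = 47.742 d.
Sum = 118.335 ≈ 118.3 days.

118.3 days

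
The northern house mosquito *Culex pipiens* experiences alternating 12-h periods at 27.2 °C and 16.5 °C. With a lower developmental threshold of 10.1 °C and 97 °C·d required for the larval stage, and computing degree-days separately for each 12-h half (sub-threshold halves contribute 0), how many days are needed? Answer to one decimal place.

8.3 days

Day half: max(0, 27.2 − 10.1) × 0.5 = 17.1 × 0.5 = 8.55 DD.
Night half: max(0, 16.5 − 10.1) × 0.5 = 6.4 × 0.5 = 3.20 DD.
Per 24 h: 11.75 DD/day.
Duration = 97 / 11.75 = 8.255 ≈ 8.3 days.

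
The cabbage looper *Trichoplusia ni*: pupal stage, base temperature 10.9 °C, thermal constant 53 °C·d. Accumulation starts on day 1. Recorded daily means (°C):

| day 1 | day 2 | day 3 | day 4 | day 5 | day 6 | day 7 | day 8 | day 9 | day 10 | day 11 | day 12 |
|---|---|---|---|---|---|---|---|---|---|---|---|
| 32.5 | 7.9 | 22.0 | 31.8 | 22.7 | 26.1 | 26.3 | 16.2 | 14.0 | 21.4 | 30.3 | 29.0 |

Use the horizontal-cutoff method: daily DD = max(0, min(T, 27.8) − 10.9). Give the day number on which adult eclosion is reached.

day 5

Daily DD above 10.9 °C (capped at 16.9): 16.9, 0.0, 11.1, 16.9, 11.8, 15.2, 15.4, 5.3, 3.1, 10.5, 16.9, 16.9.
Cumulative: 16.9, 16.9, 28.0, 44.9, 56.7, 71.9, 87.3, 92.6, 95.7, 106.2, 123.1, 140.0.
The total first reaches 53 DD on day 5.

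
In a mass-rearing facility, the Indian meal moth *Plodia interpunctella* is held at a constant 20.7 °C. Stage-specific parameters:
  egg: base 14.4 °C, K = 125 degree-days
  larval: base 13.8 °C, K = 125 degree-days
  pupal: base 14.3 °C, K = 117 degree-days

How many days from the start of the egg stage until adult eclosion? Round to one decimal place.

egg: 125 / (20.7 − 14.4) = 125 / 6.3 = 19.841 d.
larval: 125 / (20.7 − 13.8) = 125 / 6.9 = 18.116 d.
pupal: 117 / (20.7 − 14.3) = 117 / 6.4 = 18.281 d.
Sum = 56.238 ≈ 56.2 days.

56.2 days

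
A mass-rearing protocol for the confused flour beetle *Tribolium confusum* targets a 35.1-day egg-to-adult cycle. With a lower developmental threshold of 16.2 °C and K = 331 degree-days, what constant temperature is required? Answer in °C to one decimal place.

Required daily accumulation = 331 / 35.1 = 9.430 DD/day.
T = T_base + 9.430 = 16.2 + 9.430 = 25.630 ≈ 25.6 °C.

25.6 °C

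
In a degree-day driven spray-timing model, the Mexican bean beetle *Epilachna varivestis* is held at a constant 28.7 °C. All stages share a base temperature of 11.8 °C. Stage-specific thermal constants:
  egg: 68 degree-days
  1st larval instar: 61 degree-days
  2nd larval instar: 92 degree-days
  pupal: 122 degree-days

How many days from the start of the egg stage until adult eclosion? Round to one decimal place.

Daily accumulation at 28.7 °C = 28.7 − 11.8 = 16.9 DD/day.
Total K = 68 + 61 + 92 + 122 = 343 DD.
Total duration = 343 / 16.9 = 20.296 ≈ 20.3 days.

20.3 days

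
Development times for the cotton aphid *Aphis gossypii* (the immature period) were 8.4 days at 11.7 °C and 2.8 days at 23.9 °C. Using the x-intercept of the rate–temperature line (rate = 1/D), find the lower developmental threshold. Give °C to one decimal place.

5.6 °C

Linear rate model ⇒ the product D·(T − T_b) is constant across temperatures.
8.4·(11.7 − T_b) = 2.8·(23.9 − T_b)
T_b = (8.4·11.7 − 2.8·23.9) / (8.4 − 2.8) = 31.36 / 5.6 = 5.600 °C ≈ 5.6 °C.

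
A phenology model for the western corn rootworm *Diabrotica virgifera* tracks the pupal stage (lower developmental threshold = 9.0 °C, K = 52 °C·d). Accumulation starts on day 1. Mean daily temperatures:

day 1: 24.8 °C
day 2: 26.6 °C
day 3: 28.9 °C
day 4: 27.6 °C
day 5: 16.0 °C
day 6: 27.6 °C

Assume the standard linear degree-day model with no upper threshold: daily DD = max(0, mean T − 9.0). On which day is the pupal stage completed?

day 3

Daily DD above 9.0 °C: 15.8, 17.6, 19.9, 18.6, 7.0, 18.6.
Cumulative: 15.8, 33.4, 53.3, 71.9, 78.9, 97.5.
The total first reaches 52 DD on day 3.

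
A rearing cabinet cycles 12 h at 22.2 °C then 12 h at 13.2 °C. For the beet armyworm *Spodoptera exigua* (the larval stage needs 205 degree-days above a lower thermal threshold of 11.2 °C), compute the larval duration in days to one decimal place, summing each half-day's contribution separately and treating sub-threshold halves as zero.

31.5 days

Day half: max(0, 22.2 − 11.2) × 0.5 = 11.0 × 0.5 = 5.50 DD.
Night half: max(0, 13.2 − 11.2) × 0.5 = 2.0 × 0.5 = 1.00 DD.
Per 24 h: 6.50 DD/day.
Duration = 205 / 6.50 = 31.538 ≈ 31.5 days.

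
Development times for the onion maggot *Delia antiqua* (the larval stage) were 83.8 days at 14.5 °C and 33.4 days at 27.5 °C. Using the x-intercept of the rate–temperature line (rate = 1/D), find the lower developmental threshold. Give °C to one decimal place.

Linear rate model ⇒ the product D·(T − T_b) is constant across temperatures.
83.8·(14.5 − T_b) = 33.4·(27.5 − T_b)
T_b = (83.8·14.5 − 33.4·27.5) / (83.8 − 33.4) = 296.60 / 50.4 = 5.885 °C ≈ 5.9 °C.

5.9 °C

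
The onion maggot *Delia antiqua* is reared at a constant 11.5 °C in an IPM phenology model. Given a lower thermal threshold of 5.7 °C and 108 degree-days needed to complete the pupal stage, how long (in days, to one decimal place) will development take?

Daily accumulation = 11.5 − 5.7 = 5.8 DD/day.
Duration = 108 / 5.8 = 18.621 ≈ 18.6 days.

18.6 days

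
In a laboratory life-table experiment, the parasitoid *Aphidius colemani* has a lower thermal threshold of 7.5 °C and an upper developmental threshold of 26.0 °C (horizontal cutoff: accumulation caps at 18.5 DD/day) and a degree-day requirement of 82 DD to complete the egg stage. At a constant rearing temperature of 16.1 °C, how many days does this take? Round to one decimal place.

9.5 days

Daily accumulation = 16.1 − 7.5 = 8.6 DD/day.
Duration = 82 / 8.6 = 9.535 ≈ 9.5 days.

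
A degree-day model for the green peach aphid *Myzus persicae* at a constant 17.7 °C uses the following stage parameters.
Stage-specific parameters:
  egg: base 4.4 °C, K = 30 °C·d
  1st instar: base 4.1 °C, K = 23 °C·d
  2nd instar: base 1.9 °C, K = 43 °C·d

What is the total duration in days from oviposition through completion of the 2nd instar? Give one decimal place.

egg: 30 / (17.7 − 4.4) = 30 / 13.3 = 2.256 d.
1st instar: 23 / (17.7 − 4.1) = 23 / 13.6 = 1.691 d.
2nd instar: 43 / (17.7 − 1.9) = 43 / 15.8 = 2.722 d.
Sum = 6.668 ≈ 6.7 days.

6.7 days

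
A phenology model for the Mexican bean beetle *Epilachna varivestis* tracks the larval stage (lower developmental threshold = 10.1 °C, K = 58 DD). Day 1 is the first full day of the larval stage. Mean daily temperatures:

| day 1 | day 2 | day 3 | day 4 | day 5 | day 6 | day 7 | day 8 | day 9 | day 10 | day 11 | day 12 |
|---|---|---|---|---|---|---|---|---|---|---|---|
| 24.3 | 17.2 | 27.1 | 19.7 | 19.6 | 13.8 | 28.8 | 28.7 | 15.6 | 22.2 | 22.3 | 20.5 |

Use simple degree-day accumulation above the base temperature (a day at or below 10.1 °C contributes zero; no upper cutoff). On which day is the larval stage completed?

day 6

Daily DD above 10.1 °C: 14.2, 7.1, 17.0, 9.6, 9.5, 3.7, 18.7, 18.6, 5.5, 12.1, 12.2, 10.4.
Cumulative: 14.2, 21.3, 38.3, 47.9, 57.4, 61.1, 79.8, 98.4, 103.9, 116.0, 128.2, 138.6.
The total first reaches 58 DD on day 6.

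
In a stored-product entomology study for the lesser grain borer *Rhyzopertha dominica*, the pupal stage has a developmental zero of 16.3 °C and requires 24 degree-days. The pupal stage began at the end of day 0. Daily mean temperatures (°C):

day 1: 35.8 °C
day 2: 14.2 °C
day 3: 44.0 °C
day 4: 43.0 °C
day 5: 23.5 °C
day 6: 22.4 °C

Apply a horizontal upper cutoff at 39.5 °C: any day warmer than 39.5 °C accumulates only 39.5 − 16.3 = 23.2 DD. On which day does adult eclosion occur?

Daily DD above 16.3 °C (capped at 23.2): 19.5, 0.0, 23.2, 23.2, 7.2, 6.1.
Cumulative: 19.5, 19.5, 42.7, 65.9, 73.1, 79.2.
The total first reaches 24 DD on day 3.

day 3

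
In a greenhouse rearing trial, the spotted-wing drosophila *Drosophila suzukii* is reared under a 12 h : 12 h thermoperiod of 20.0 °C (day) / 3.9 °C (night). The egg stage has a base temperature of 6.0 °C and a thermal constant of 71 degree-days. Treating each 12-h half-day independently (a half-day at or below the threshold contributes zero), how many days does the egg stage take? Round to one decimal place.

Day half: max(0, 20.0 − 6.0) × 0.5 = 14.0 × 0.5 = 7.00 DD.
Night half: max(0, 3.9 − 6.0) × 0.5 = 0.0 × 0.5 = 0.00 DD.
Per 24 h: 7.00 DD/day.
Duration = 71 / 7.00 = 10.143 ≈ 10.1 days.

10.1 days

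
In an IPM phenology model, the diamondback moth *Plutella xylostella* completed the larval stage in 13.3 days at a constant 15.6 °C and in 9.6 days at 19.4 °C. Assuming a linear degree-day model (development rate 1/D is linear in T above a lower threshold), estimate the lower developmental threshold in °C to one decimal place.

5.7 °C

Under the model K = D·(T − T_b), so D₁·(T₁ − T_b) = D₂·(T₂ − T_b).
13.3·(15.6 − T_b) = 9.6·(19.4 − T_b)
T_b = (13.3·15.6 − 9.6·19.4) / (13.3 − 9.6) = 21.24 / 3.7 = 5.741 °C ≈ 5.7 °C.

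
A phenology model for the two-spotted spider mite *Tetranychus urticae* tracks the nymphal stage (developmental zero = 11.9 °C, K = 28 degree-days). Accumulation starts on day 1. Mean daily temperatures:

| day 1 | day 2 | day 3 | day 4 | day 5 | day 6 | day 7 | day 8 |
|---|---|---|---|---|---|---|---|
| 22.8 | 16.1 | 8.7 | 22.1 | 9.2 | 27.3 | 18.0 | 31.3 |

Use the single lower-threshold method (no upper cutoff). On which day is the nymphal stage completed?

Daily DD above 11.9 °C: 10.9, 4.2, 0.0, 10.2, 0.0, 15.4, 6.1, 19.4.
Cumulative: 10.9, 15.1, 15.1, 25.3, 25.3, 40.7, 46.8, 66.2.
The total first reaches 28 DD on day 6.

day 6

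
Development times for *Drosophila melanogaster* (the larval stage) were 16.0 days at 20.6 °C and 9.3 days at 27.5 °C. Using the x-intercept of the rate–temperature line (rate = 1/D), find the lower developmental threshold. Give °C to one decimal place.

Linear rate model ⇒ the product D·(T − T_b) is constant across temperatures.
16.0·(20.6 − T_b) = 9.3·(27.5 − T_b)
T_b = (16.0·20.6 − 9.3·27.5) / (16.0 − 9.3) = 73.85 / 6.7 = 11.022 °C ≈ 11.0 °C.

11.0 °C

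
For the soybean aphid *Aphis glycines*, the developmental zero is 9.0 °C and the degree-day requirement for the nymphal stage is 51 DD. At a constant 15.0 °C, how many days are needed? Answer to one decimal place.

Daily accumulation = 15.0 − 9.0 = 6.0 DD/day.
Duration = 51 / 6.0 = 8.500 ≈ 8.5 days.

8.5 days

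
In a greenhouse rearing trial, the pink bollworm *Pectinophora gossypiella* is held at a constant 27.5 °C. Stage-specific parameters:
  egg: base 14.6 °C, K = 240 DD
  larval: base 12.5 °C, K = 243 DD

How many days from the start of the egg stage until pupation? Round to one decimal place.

34.8 days

egg: 240 / (27.5 − 14.6) = 240 / 12.9 = 18.605 d.
larval: 243 / (27.5 − 12.5) = 243 / 15.0 = 16.200 d.
Sum = 34.805 ≈ 34.8 days.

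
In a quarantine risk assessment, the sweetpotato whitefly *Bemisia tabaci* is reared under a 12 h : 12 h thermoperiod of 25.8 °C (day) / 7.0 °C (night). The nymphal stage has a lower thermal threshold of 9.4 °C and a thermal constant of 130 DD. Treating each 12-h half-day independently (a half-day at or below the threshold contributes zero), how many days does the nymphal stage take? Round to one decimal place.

15.9 days

Day half: max(0, 25.8 − 9.4) × 0.5 = 16.4 × 0.5 = 8.20 DD.
Night half: max(0, 7.0 − 9.4) × 0.5 = 0.0 × 0.5 = 0.00 DD.
Per 24 h: 8.20 DD/day.
Duration = 130 / 8.20 = 15.854 ≈ 15.9 days.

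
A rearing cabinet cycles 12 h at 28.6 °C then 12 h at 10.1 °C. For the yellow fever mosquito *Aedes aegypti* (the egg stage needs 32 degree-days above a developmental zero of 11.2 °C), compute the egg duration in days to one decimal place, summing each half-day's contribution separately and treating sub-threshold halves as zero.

Day half: max(0, 28.6 − 11.2) × 0.5 = 17.4 × 0.5 = 8.70 DD.
Night half: max(0, 10.1 − 11.2) × 0.5 = 0.0 × 0.5 = 0.00 DD.
Per 24 h: 8.70 DD/day.
Duration = 32 / 8.70 = 3.678 ≈ 3.7 days.

3.7 days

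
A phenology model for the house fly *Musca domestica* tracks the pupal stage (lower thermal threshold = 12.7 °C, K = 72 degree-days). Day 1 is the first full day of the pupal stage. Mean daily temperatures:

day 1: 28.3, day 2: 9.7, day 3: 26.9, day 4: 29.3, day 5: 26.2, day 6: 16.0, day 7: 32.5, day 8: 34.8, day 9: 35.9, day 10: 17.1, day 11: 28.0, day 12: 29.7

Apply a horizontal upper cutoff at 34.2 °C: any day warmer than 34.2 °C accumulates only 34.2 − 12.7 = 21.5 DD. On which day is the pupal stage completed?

day 7

Daily DD above 12.7 °C (capped at 21.5): 15.6, 0.0, 14.2, 16.6, 13.5, 3.3, 19.8, 21.5, 21.5, 4.4, 15.3, 17.0.
Cumulative: 15.6, 15.6, 29.8, 46.4, 59.9, 63.2, 83.0, 104.5, 126.0, 130.4, 145.7, 162.7.
The total first reaches 72 DD on day 7.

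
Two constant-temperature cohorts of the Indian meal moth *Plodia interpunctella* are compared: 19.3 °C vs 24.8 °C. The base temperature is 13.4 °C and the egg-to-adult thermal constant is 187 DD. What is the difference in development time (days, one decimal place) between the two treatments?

At 19.3 °C: 187 / (19.3 − 13.4) = 187 / 5.9 = 31.695 d.
At 24.8 °C: 187 / (24.8 − 13.4) = 187 / 11.4 = 16.404 d.
Difference = |31.695 − 16.404| = 15.291 ≈ 15.3 days.

15.3 days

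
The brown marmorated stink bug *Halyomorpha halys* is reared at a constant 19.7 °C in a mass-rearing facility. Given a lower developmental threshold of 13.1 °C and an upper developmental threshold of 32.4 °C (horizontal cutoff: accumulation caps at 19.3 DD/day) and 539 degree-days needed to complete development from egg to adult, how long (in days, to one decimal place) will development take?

Daily accumulation = 19.7 − 13.1 = 6.6 DD/day.
Duration = 539 / 6.6 = 81.667 ≈ 81.7 days.

81.7 days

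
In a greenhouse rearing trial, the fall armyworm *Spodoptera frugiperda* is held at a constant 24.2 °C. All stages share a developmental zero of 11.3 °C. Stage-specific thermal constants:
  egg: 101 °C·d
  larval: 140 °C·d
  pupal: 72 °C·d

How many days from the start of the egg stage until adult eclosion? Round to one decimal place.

24.3 days

Daily accumulation at 24.2 °C = 24.2 − 11.3 = 12.9 DD/day.
Total K = 101 + 140 + 72 = 313 DD.
Total duration = 313 / 12.9 = 24.264 ≈ 24.3 days.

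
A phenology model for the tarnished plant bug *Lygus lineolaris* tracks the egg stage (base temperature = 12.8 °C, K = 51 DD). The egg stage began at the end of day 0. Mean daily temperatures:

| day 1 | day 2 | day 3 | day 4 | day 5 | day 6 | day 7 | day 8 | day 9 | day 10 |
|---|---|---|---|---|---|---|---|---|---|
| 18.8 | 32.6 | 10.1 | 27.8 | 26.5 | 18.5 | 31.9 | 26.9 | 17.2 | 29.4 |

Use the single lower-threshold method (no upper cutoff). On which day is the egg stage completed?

Daily DD above 12.8 °C: 6.0, 19.8, 0.0, 15.0, 13.7, 5.7, 19.1, 14.1, 4.4, 16.6.
Cumulative: 6.0, 25.8, 25.8, 40.8, 54.5, 60.2, 79.3, 93.4, 97.8, 114.4.
The total first reaches 51 DD on day 5.

day 5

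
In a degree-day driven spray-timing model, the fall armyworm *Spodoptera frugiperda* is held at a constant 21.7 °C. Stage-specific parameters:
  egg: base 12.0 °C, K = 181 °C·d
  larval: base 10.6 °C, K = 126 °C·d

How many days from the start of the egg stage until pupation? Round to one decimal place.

egg: 181 / (21.7 − 12.0) = 181 / 9.7 = 18.660 d.
larval: 126 / (21.7 − 10.6) = 126 / 11.1 = 11.351 d.
Sum = 30.011 ≈ 30.0 days.

30.0 days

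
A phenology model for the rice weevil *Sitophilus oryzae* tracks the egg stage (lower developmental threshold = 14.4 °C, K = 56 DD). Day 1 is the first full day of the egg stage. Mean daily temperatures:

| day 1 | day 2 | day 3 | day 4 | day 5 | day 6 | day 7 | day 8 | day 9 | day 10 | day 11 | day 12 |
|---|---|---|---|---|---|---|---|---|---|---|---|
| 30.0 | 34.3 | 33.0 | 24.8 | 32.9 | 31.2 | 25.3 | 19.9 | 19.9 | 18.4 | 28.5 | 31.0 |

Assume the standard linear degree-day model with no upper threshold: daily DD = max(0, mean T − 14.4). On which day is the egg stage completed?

day 4

Daily DD above 14.4 °C: 15.6, 19.9, 18.6, 10.4, 18.5, 16.8, 10.9, 5.5, 5.5, 4.0, 14.1, 16.6.
Cumulative: 15.6, 35.5, 54.1, 64.5, 83.0, 99.8, 110.7, 116.2, 121.7, 125.7, 139.8, 156.4.
The total first reaches 56 DD on day 4.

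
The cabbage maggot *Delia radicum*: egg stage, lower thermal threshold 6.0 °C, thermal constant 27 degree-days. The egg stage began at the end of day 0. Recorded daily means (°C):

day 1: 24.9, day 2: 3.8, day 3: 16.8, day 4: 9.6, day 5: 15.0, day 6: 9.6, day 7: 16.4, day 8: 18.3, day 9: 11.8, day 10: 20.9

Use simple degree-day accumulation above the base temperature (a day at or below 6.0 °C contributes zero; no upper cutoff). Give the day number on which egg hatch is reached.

Daily DD above 6.0 °C: 18.9, 0.0, 10.8, 3.6, 9.0, 3.6, 10.4, 12.3, 5.8, 14.9.
Cumulative: 18.9, 18.9, 29.7, 33.3, 42.3, 45.9, 56.3, 68.6, 74.4, 89.3.
The total first reaches 27 DD on day 3.

day 3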